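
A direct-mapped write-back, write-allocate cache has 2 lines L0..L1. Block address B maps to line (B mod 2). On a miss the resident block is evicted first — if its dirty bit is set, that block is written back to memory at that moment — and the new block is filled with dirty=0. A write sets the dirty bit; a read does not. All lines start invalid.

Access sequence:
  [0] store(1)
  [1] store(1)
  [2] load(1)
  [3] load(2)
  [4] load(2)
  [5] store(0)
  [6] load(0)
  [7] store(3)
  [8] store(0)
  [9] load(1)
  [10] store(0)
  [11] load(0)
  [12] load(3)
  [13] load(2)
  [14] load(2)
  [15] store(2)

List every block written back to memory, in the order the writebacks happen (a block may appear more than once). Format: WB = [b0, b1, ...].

WB = [1, 3, 0]

  0 | W B1 → L1 miss [D]
  1 | W B1 → L1 hit [D]
  2 | R B1 → L1 hit [D]
  3 | R B2 → L0 miss [-]
  4 | R B2 → L0 hit [-]
  5 | W B0 → L0 miss [D]
  6 | R B0 → L0 hit [D]
  7 | W B3 → L1 miss wb→B1 [D]
  8 | W B0 → L0 hit [D]
  9 | R B1 → L1 miss wb→B3 [-]
  10 | W B0 → L0 hit [D]
  11 | R B0 → L0 hit [D]
  12 | R B3 → L1 miss [-]
  13 | R B2 → L0 miss wb→B0 [-]
  14 | R B2 → L0 hit [-]
  15 | W B2 → L0 hit [D]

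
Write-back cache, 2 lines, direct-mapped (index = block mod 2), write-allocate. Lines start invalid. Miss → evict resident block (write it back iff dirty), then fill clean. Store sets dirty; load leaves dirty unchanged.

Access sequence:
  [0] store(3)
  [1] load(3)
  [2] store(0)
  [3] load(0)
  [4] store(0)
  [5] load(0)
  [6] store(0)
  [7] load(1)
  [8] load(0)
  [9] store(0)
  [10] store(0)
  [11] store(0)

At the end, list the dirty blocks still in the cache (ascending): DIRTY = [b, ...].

DIRTY = [0]

0: W B3 → L1 miss [D]
1: R B3 → L1 hit [D]
2: W B0 → L0 miss [D]
3: R B0 → L0 hit [D]
4: W B0 → L0 hit [D]
5: R B0 → L0 hit [D]
6: W B0 → L0 hit [D]
7: R B1 → L1 miss wb→B3 [-]
8: R B0 → L0 hit [D]
9: W B0 → L0 hit [D]
10: W B0 → L0 hit [D]
11: W B0 → L0 hit [D]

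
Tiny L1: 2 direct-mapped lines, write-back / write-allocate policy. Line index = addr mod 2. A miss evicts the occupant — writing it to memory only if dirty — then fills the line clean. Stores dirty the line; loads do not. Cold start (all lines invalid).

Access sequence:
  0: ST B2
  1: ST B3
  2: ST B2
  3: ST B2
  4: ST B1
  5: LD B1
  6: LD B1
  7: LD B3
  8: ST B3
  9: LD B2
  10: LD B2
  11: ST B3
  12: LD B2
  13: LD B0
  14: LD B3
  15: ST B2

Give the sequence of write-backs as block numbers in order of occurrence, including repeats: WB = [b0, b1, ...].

0: W B2 -> L0 miss  d=D]
1: W B3 -> L1 miss  d=D]
2: W B2 -> L0 hit  d=D]
3: W B2 -> L0 hit  d=D]
4: W B1 -> L1 miss wb->B3  d=D]
5: R B1 -> L1 hit  d=D]
6: R B1 -> L1 hit  d=D]
7: R B3 -> L1 miss wb->B1  d=-]
8: W B3 -> L1 hit  d=D]
9: R B2 -> L0 hit  d=D]
10: R B2 -> L0 hit  d=D]
11: W B3 -> L1 hit  d=D]
12: R B2 -> L0 hit  d=D]
13: R B0 -> L0 miss wb->B2  d=-]
14: R B3 -> L1 hit  d=D]
15: W B2 -> L0 miss  d=D]

WB = [3, 1, 2]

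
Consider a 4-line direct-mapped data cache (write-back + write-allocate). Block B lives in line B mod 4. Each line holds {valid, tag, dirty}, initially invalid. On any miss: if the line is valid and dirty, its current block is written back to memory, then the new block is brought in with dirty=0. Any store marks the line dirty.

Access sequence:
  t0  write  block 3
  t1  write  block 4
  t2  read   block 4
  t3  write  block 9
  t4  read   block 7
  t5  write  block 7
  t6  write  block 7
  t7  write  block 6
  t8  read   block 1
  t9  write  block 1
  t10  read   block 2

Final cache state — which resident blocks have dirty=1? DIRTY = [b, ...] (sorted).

DIRTY = [1, 4, 7]

0: W B3 → L3 miss [D]
1: W B4 → L0 miss [D]
2: R B4 → L0 hit [D]
3: W B9 → L1 miss [D]
4: R B7 → L3 miss wb→B3 [-]
5: W B7 → L3 hit [D]
6: W B7 → L3 hit [D]
7: W B6 → L2 miss [D]
8: R B1 → L1 miss wb→B9 [-]
9: W B1 → L1 hit [D]
10: R B2 → L2 miss wb→B6 [-]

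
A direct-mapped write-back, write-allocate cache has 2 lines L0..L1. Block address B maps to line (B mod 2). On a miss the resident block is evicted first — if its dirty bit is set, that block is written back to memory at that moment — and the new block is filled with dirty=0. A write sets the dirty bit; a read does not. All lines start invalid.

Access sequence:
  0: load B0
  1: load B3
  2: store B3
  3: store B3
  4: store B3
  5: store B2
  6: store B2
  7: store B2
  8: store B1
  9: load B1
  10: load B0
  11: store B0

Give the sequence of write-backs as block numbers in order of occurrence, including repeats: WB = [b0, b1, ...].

WB = [3, 2]

0: R B0 → L0 miss [-]
1: R B3 → L1 miss [-]
2: W B3 → L1 hit [D]
3: W B3 → L1 hit [D]
4: W B3 → L1 hit [D]
5: W B2 → L0 miss [D]
6: W B2 → L0 hit [D]
7: W B2 → L0 hit [D]
8: W B1 → L1 miss wb→B3 [D]
9: R B1 → L1 hit [D]
10: R B0 → L0 miss wb→B2 [-]
11: W B0 → L0 hit [D]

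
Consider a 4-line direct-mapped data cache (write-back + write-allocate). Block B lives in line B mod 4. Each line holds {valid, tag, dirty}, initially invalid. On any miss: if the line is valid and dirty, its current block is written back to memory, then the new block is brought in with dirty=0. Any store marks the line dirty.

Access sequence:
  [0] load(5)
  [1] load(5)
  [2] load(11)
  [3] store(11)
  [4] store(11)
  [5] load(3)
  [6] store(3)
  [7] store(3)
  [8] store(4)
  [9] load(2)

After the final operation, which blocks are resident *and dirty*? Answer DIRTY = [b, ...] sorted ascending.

0: R B5 → L1 miss [-]
1: R B5 → L1 hit [-]
2: R B11 → L3 miss [-]
3: W B11 → L3 hit [D]
4: W B11 → L3 hit [D]
5: R B3 → L3 miss wb→B11 [-]
6: W B3 → L3 hit [D]
7: W B3 → L3 hit [D]
8: W B4 → L0 miss [D]
9: R B2 → L2 miss [-]

DIRTY = [3, 4]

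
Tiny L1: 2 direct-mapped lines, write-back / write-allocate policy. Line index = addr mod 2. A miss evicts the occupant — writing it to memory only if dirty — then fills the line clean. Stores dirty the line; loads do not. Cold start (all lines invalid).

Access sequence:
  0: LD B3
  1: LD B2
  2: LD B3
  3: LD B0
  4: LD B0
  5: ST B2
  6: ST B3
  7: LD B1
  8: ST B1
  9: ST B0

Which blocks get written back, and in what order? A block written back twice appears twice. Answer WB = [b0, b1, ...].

0: R B3 → L1 miss [-]
1: R B2 → L0 miss [-]
2: R B3 → L1 hit [-]
3: R B0 → L0 miss [-]
4: R B0 → L0 hit [-]
5: W B2 → L0 miss [D]
6: W B3 → L1 hit [D]
7: R B1 → L1 miss wb→B3 [-]
8: W B1 → L1 hit [D]
9: W B0 → L0 miss wb→B2 [D]

WB = [3, 2]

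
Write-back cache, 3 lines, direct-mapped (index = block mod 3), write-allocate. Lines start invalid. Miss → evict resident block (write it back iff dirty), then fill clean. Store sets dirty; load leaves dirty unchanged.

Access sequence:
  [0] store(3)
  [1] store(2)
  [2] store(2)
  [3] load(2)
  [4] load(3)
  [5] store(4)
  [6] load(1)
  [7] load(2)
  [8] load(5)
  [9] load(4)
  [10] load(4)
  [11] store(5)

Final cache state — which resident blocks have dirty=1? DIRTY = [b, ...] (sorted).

DIRTY = [3, 5]

0: W B3 -> L0 miss  d=D]
1: W B2 -> L2 miss  d=D]
2: W B2 -> L2 hit  d=D]
3: R B2 -> L2 hit  d=D]
4: R B3 -> L0 hit  d=D]
5: W B4 -> L1 miss  d=D]
6: R B1 -> L1 miss wb->B4  d=-]
7: R B2 -> L2 hit  d=D]
8: R B5 -> L2 miss wb->B2  d=-]
9: R B4 -> L1 miss  d=-]
10: R B4 -> L1 hit  d=-]
11: W B5 -> L2 hit  d=D]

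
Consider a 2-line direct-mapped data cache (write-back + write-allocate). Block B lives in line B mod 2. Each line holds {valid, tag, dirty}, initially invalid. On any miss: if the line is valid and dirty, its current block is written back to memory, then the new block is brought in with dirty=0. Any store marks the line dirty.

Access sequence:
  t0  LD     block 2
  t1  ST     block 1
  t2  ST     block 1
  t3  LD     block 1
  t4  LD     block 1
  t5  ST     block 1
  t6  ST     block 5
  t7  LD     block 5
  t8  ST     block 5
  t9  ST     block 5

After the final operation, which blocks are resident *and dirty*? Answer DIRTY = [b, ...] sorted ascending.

0: R B2 → L0 miss [-]
1: W B1 → L1 miss [D]
2: W B1 → L1 hit [D]
3: R B1 → L1 hit [D]
4: R B1 → L1 hit [D]
5: W B1 → L1 hit [D]
6: W B5 → L1 miss wb→B1 [D]
7: R B5 → L1 hit [D]
8: W B5 → L1 hit [D]
9: W B5 → L1 hit [D]

DIRTY = [5]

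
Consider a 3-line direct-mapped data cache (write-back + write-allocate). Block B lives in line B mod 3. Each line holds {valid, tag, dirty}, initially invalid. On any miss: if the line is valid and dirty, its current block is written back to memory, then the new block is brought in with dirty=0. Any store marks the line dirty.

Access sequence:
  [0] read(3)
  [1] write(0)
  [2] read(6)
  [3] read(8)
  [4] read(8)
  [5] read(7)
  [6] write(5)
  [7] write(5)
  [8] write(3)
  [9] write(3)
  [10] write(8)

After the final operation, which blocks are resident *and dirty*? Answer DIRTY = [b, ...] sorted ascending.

0: R B3 -> L0 miss  d=-]
1: W B0 -> L0 miss  d=D]
2: R B6 -> L0 miss wb->B0  d=-]
3: R B8 -> L2 miss  d=-]
4: R B8 -> L2 hit  d=-]
5: R B7 -> L1 miss  d=-]
6: W B5 -> L2 miss  d=D]
7: W B5 -> L2 hit  d=D]
8: W B3 -> L0 miss  d=D]
9: W B3 -> L0 hit  d=D]
10: W B8 -> L2 miss wb->B5  d=D]

DIRTY = [3, 8]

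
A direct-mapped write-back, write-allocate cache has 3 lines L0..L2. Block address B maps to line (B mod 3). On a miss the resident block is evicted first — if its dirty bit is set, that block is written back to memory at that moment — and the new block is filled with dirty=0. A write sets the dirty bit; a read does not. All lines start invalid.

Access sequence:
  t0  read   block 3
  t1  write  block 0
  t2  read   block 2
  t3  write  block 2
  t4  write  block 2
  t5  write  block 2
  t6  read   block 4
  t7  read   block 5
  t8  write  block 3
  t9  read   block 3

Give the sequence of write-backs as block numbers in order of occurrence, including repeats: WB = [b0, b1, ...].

WB = [2, 0]

  0 | R B3 → L0 miss [-]
  1 | W B0 → L0 miss [D]
  2 | R B2 → L2 miss [-]
  3 | W B2 → L2 hit [D]
  4 | W B2 → L2 hit [D]
  5 | W B2 → L2 hit [D]
  6 | R B4 → L1 miss [-]
  7 | R B5 → L2 miss wb→B2 [-]
  8 | W B3 → L0 miss wb→B0 [D]
  9 | R B3 → L0 hit [D]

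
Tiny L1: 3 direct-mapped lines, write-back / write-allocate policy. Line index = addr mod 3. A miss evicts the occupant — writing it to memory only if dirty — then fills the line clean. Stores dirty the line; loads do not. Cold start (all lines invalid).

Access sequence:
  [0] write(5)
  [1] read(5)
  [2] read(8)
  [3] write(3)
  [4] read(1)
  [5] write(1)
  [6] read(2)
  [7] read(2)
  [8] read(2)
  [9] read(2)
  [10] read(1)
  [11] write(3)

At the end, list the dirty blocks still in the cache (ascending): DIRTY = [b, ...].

DIRTY = [1, 3]

0: W B5 -> L2 miss  d=D]
1: R B5 -> L2 hit  d=D]
2: R B8 -> L2 miss wb->B5  d=-]
3: W B3 -> L0 miss  d=D]
4: R B1 -> L1 miss  d=-]
5: W B1 -> L1 hit  d=D]
6: R B2 -> L2 miss  d=-]
7: R B2 -> L2 hit  d=-]
8: R B2 -> L2 hit  d=-]
9: R B2 -> L2 hit  d=-]
10: R B1 -> L1 hit  d=D]
11: W B3 -> L0 hit  d=D]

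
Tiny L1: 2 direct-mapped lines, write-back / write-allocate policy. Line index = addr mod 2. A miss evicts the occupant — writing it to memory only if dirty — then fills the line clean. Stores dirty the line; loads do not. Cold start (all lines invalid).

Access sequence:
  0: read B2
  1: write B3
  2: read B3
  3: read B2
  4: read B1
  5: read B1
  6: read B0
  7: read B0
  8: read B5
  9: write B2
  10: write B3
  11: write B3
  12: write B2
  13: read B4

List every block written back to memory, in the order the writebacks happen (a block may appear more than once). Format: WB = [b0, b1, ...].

WB = [3, 2]

0: R B2 -> L0 miss  d=-]
1: W B3 -> L1 miss  d=D]
2: R B3 -> L1 hit  d=D]
3: R B2 -> L0 hit  d=-]
4: R B1 -> L1 miss wb->B3  d=-]
5: R B1 -> L1 hit  d=-]
6: R B0 -> L0 miss  d=-]
7: R B0 -> L0 hit  d=-]
8: R B5 -> L1 miss  d=-]
9: W B2 -> L0 miss  d=D]
10: W B3 -> L1 miss  d=D]
11: W B3 -> L1 hit  d=D]
12: W B2 -> L0 hit  d=D]
13: R B4 -> L0 miss wb->B2  d=-]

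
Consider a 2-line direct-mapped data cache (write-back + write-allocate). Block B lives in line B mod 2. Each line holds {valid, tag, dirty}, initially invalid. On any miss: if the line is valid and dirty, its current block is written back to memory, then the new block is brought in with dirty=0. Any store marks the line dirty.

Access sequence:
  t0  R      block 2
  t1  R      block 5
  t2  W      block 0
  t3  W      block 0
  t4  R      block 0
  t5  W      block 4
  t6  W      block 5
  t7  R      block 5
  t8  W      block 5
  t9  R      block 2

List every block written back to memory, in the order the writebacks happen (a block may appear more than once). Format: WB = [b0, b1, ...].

  0 | R B2 → L0 miss [-]
  1 | R B5 → L1 miss [-]
  2 | W B0 → L0 miss [D]
  3 | W B0 → L0 hit [D]
  4 | R B0 → L0 hit [D]
  5 | W B4 → L0 miss wb→B0 [D]
  6 | W B5 → L1 hit [D]
  7 | R B5 → L1 hit [D]
  8 | W B5 → L1 hit [D]
  9 | R B2 → L0 miss wb→B4 [-]

WB = [0, 4]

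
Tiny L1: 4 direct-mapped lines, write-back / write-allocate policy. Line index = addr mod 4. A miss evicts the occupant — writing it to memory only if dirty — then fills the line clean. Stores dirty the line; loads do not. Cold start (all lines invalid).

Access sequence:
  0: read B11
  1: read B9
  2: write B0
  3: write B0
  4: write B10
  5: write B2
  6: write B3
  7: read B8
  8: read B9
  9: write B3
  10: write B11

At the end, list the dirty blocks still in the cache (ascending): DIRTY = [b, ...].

0: R B11 -> L3 miss  d=-]
1: R B9 -> L1 miss  d=-]
2: W B0 -> L0 miss  d=D]
3: W B0 -> L0 hit  d=D]
4: W B10 -> L2 miss  d=D]
5: W B2 -> L2 miss wb->B10  d=D]
6: W B3 -> L3 miss  d=D]
7: R B8 -> L0 miss wb->B0  d=-]
8: R B9 -> L1 hit  d=-]
9: W B3 -> L3 hit  d=D]
10: W B11 -> L3 miss wb->B3  d=D]

DIRTY = [2, 11]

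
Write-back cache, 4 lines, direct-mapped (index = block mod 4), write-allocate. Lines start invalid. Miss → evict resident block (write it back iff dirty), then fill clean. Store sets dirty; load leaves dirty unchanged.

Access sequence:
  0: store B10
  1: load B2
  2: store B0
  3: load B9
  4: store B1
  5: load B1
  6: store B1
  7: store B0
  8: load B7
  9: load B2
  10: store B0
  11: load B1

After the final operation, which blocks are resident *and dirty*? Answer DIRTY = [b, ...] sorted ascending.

DIRTY = [0, 1]

0: W B10 → L2 miss [D]
1: R B2 → L2 miss wb→B10 [-]
2: W B0 → L0 miss [D]
3: R B9 → L1 miss [-]
4: W B1 → L1 miss [D]
5: R B1 → L1 hit [D]
6: W B1 → L1 hit [D]
7: W B0 → L0 hit [D]
8: R B7 → L3 miss [-]
9: R B2 → L2 hit [-]
10: W B0 → L0 hit [D]
11: R B1 → L1 hit [D]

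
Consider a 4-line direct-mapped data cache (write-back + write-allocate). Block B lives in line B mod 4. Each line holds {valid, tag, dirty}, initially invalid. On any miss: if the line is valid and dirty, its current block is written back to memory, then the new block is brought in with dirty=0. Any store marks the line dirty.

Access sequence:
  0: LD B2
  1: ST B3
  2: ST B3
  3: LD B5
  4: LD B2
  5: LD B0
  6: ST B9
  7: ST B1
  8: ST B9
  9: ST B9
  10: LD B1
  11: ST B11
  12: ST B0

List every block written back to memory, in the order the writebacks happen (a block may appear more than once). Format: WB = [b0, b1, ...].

0: R B2 → L2 miss [-]
1: W B3 → L3 miss [D]
2: W B3 → L3 hit [D]
3: R B5 → L1 miss [-]
4: R B2 → L2 hit [-]
5: R B0 → L0 miss [-]
6: W B9 → L1 miss [D]
7: W B1 → L1 miss wb→B9 [D]
8: W B9 → L1 miss wb→B1 [D]
9: W B9 → L1 hit [D]
10: R B1 → L1 miss wb→B9 [-]
11: W B11 → L3 miss wb→B3 [D]
12: W B0 → L0 hit [D]

WB = [9, 1, 9, 3]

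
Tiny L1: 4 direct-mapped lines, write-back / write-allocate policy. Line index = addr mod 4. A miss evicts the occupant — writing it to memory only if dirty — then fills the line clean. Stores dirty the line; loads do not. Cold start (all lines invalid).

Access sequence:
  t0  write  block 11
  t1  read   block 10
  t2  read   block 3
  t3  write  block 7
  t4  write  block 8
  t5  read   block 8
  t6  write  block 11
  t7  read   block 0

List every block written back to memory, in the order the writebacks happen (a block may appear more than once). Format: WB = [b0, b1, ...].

0: W B11 → L3 miss [D]
1: R B10 → L2 miss [-]
2: R B3 → L3 miss wb→B11 [-]
3: W B7 → L3 miss [D]
4: W B8 → L0 miss [D]
5: R B8 → L0 hit [D]
6: W B11 → L3 miss wb→B7 [D]
7: R B0 → L0 miss wb→B8 [-]

WB = [11, 7, 8]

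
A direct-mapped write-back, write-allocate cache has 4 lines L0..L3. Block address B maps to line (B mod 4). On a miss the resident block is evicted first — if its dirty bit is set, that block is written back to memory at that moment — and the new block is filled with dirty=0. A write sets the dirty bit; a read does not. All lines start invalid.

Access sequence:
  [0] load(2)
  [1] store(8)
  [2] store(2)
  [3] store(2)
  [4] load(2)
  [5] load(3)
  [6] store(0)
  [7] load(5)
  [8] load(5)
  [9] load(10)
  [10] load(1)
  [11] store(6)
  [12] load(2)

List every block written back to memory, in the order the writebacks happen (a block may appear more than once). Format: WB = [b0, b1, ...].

WB = [8, 2, 6]

  0 | R B2 → L2 miss [-]
  1 | W B8 → L0 miss [D]
  2 | W B2 → L2 hit [D]
  3 | W B2 → L2 hit [D]
  4 | R B2 → L2 hit [D]
  5 | R B3 → L3 miss [-]
  6 | W B0 → L0 miss wb→B8 [D]
  7 | R B5 → L1 miss [-]
  8 | R B5 → L1 hit [-]
  9 | R B10 → L2 miss wb→B2 [-]
  10 | R B1 → L1 miss [-]
  11 | W B6 → L2 miss [D]
  12 | R B2 → L2 miss wb→B6 [-]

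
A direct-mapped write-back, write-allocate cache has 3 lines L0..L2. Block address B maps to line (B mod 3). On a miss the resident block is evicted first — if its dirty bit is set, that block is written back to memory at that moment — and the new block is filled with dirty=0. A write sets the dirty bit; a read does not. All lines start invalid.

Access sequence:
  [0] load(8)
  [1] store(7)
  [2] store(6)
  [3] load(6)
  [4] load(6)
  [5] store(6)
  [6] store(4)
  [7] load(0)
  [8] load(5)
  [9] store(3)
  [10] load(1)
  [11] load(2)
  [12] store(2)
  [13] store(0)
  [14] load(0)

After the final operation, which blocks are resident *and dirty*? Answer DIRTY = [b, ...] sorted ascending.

  0 | R B8 → L2 miss [-]
  1 | W B7 → L1 miss [D]
  2 | W B6 → L0 miss [D]
  3 | R B6 → L0 hit [D]
  4 | R B6 → L0 hit [D]
  5 | W B6 → L0 hit [D]
  6 | W B4 → L1 miss wb→B7 [D]
  7 | R B0 → L0 miss wb→B6 [-]
  8 | R B5 → L2 miss [-]
  9 | W B3 → L0 miss [D]
  10 | R B1 → L1 miss wb→B4 [-]
  11 | R B2 → L2 miss [-]
  12 | W B2 → L2 hit [D]
  13 | W B0 → L0 miss wb→B3 [D]
  14 | R B0 → L0 hit [D]

DIRTY = [0, 2]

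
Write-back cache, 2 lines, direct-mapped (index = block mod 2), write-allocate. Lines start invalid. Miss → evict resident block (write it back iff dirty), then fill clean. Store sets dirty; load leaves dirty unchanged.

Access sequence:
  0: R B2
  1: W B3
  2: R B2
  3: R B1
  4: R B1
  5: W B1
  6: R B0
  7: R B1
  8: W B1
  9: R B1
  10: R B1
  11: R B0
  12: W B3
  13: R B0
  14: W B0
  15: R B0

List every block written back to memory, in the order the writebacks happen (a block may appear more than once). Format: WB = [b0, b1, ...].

WB = [3, 1]

0: R B2 -> L0 miss  d=-]
1: W B3 -> L1 miss  d=D]
2: R B2 -> L0 hit  d=-]
3: R B1 -> L1 miss wb->B3  d=-]
4: R B1 -> L1 hit  d=-]
5: W B1 -> L1 hit  d=D]
6: R B0 -> L0 miss  d=-]
7: R B1 -> L1 hit  d=D]
8: W B1 -> L1 hit  d=D]
9: R B1 -> L1 hit  d=D]
10: R B1 -> L1 hit  d=D]
11: R B0 -> L0 hit  d=-]
12: W B3 -> L1 miss wb->B1  d=D]
13: R B0 -> L0 hit  d=-]
14: W B0 -> L0 hit  d=D]
15: R B0 -> L0 hit  d=D]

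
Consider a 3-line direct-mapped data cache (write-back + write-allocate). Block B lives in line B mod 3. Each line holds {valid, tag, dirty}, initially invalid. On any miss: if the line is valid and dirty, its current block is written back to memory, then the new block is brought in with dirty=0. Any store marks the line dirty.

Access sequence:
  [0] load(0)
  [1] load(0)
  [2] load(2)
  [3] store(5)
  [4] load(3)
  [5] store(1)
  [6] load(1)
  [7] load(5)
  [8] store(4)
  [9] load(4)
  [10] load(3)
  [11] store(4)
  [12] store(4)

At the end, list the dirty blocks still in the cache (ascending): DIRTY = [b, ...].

DIRTY = [4, 5]

0: R B0 → L0 miss [-]
1: R B0 → L0 hit [-]
2: R B2 → L2 miss [-]
3: W B5 → L2 miss [D]
4: R B3 → L0 miss [-]
5: W B1 → L1 miss [D]
6: R B1 → L1 hit [D]
7: R B5 → L2 hit [D]
8: W B4 → L1 miss wb→B1 [D]
9: R B4 → L1 hit [D]
10: R B3 → L0 hit [-]
11: W B4 → L1 hit [D]
12: W B4 → L1 hit [D]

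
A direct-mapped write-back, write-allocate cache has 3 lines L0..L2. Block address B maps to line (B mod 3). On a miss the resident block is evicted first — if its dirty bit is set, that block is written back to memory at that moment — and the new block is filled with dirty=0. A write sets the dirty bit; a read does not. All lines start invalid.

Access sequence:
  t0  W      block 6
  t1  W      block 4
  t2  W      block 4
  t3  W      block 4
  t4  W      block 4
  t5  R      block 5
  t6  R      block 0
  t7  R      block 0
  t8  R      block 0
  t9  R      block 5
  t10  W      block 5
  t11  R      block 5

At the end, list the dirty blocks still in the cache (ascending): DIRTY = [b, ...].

DIRTY = [4, 5]

0: W B6 → L0 miss [D]
1: W B4 → L1 miss [D]
2: W B4 → L1 hit [D]
3: W B4 → L1 hit [D]
4: W B4 → L1 hit [D]
5: R B5 → L2 miss [-]
6: R B0 → L0 miss wb→B6 [-]
7: R B0 → L0 hit [-]
8: R B0 → L0 hit [-]
9: R B5 → L2 hit [-]
10: W B5 → L2 hit [D]
11: R B5 → L2 hit [D]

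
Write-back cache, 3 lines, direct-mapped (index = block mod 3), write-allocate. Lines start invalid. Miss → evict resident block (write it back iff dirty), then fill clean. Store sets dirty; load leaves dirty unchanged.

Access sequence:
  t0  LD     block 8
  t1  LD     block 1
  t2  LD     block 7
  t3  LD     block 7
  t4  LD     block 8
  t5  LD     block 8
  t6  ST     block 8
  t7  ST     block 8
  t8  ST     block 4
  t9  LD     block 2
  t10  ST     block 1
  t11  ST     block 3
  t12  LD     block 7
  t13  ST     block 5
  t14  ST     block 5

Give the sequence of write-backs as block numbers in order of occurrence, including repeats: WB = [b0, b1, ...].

0: R B8 -> L2 miss  d=-]
1: R B1 -> L1 miss  d=-]
2: R B7 -> L1 miss  d=-]
3: R B7 -> L1 hit  d=-]
4: R B8 -> L2 hit  d=-]
5: R B8 -> L2 hit  d=-]
6: W B8 -> L2 hit  d=D]
7: W B8 -> L2 hit  d=D]
8: W B4 -> L1 miss  d=D]
9: R B2 -> L2 miss wb->B8  d=-]
10: W B1 -> L1 miss wb->B4  d=D]
11: W B3 -> L0 miss  d=D]
12: R B7 -> L1 miss wb->B1  d=-]
13: W B5 -> L2 miss  d=D]
14: W B5 -> L2 hit  d=D]

WB = [8, 4, 1]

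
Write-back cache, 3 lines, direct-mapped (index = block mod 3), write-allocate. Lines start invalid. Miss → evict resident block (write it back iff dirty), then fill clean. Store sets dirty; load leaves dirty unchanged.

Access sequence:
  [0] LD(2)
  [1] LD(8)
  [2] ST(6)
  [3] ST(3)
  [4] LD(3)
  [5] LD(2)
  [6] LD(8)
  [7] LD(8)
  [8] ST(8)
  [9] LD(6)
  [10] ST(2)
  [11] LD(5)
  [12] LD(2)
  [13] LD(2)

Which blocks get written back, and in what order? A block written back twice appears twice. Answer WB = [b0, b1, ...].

0: R B2 -> L2 miss  d=-]
1: R B8 -> L2 miss  d=-]
2: W B6 -> L0 miss  d=D]
3: W B3 -> L0 miss wb->B6  d=D]
4: R B3 -> L0 hit  d=D]
5: R B2 -> L2 miss  d=-]
6: R B8 -> L2 miss  d=-]
7: R B8 -> L2 hit  d=-]
8: W B8 -> L2 hit  d=D]
9: R B6 -> L0 miss wb->B3  d=-]
10: W B2 -> L2 miss wb->B8  d=D]
11: R B5 -> L2 miss wb->B2  d=-]
12: R B2 -> L2 miss  d=-]
13: R B2 -> L2 hit  d=-]

WB = [6, 3, 8, 2]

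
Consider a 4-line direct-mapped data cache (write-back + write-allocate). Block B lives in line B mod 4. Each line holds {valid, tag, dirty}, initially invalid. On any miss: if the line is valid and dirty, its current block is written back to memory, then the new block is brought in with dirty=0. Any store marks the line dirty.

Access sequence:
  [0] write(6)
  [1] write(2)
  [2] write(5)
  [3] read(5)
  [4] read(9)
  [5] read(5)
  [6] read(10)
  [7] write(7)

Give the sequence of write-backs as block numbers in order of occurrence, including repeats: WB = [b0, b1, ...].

0: W B6 -> L2 miss  d=D]
1: W B2 -> L2 miss wb->B6  d=D]
2: W B5 -> L1 miss  d=D]
3: R B5 -> L1 hit  d=D]
4: R B9 -> L1 miss wb->B5  d=-]
5: R B5 -> L1 miss  d=-]
6: R B10 -> L2 miss wb->B2  d=-]
7: W B7 -> L3 miss  d=D]

WB = [6, 5, 2]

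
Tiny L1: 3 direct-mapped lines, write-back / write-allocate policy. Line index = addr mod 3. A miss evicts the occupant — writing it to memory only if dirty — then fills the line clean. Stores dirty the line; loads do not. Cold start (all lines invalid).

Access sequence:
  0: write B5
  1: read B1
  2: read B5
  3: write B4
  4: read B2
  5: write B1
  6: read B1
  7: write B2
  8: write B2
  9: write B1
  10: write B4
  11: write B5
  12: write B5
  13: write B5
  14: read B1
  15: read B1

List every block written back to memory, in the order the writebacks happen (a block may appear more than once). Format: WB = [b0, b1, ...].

0: W B5 -> L2 miss  d=D]
1: R B1 -> L1 miss  d=-]
2: R B5 -> L2 hit  d=D]
3: W B4 -> L1 miss  d=D]
4: R B2 -> L2 miss wb->B5  d=-]
5: W B1 -> L1 miss wb->B4  d=D]
6: R B1 -> L1 hit  d=D]
7: W B2 -> L2 hit  d=D]
8: W B2 -> L2 hit  d=D]
9: W B1 -> L1 hit  d=D]
10: W B4 -> L1 miss wb->B1  d=D]
11: W B5 -> L2 miss wb->B2  d=D]
12: W B5 -> L2 hit  d=D]
13: W B5 -> L2 hit  d=D]
14: R B1 -> L1 miss wb->B4  d=-]
15: R B1 -> L1 hit  d=-]

WB = [5, 4, 1, 2, 4]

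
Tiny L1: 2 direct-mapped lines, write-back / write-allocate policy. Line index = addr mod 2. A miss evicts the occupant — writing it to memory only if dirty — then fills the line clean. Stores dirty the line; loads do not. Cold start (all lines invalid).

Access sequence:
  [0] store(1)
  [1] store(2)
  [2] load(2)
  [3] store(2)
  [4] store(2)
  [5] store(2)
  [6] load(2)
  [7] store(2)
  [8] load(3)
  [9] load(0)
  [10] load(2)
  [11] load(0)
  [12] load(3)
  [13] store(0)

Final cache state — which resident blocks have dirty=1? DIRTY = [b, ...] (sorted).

  0 | W B1 → L1 miss [D]
  1 | W B2 → L0 miss [D]
  2 | R B2 → L0 hit [D]
  3 | W B2 → L0 hit [D]
  4 | W B2 → L0 hit [D]
  5 | W B2 → L0 hit [D]
  6 | R B2 → L0 hit [D]
  7 | W B2 → L0 hit [D]
  8 | R B3 → L1 miss wb→B1 [-]
  9 | R B0 → L0 miss wb→B2 [-]
  10 | R B2 → L0 miss [-]
  11 | R B0 → L0 miss [-]
  12 | R B3 → L1 hit [-]
  13 | W B0 → L0 hit [D]

DIRTY = [0]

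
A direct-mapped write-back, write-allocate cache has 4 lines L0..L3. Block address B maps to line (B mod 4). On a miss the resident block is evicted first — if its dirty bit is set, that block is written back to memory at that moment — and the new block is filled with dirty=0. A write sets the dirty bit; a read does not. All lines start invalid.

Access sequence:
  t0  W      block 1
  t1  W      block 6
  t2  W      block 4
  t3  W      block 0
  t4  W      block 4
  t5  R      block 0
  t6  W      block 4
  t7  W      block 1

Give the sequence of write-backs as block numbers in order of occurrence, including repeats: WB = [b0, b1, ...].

0: W B1 → L1 miss [D]
1: W B6 → L2 miss [D]
2: W B4 → L0 miss [D]
3: W B0 → L0 miss wb→B4 [D]
4: W B4 → L0 miss wb→B0 [D]
5: R B0 → L0 miss wb→B4 [-]
6: W B4 → L0 miss [D]
7: W B1 → L1 hit [D]

WB = [4, 0, 4]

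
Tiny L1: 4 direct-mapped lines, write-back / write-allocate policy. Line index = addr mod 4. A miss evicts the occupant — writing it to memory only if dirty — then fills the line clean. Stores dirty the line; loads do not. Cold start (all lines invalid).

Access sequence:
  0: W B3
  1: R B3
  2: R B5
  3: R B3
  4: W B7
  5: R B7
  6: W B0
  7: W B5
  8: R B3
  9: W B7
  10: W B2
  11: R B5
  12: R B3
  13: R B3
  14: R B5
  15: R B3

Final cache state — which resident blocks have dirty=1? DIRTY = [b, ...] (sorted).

0: W B3 -> L3 miss  d=D]
1: R B3 -> L3 hit  d=D]
2: R B5 -> L1 miss  d=-]
3: R B3 -> L3 hit  d=D]
4: W B7 -> L3 miss wb->B3  d=D]
5: R B7 -> L3 hit  d=D]
6: W B0 -> L0 miss  d=D]
7: W B5 -> L1 hit  d=D]
8: R B3 -> L3 miss wb->B7  d=-]
9: W B7 -> L3 miss  d=D]
10: W B2 -> L2 miss  d=D]
11: R B5 -> L1 hit  d=D]
12: R B3 -> L3 miss wb->B7  d=-]
13: R B3 -> L3 hit  d=-]
14: R B5 -> L1 hit  d=D]
15: R B3 -> L3 hit  d=-]

DIRTY = [0, 2, 5]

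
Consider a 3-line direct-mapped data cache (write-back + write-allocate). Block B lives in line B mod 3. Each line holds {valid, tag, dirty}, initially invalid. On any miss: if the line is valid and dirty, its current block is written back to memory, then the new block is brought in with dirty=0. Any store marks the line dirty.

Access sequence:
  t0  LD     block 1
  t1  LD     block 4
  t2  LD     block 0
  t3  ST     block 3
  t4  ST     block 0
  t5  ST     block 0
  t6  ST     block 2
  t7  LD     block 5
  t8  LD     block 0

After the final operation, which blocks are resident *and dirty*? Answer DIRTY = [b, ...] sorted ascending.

DIRTY = [0]

0: R B1 → L1 miss [-]
1: R B4 → L1 miss [-]
2: R B0 → L0 miss [-]
3: W B3 → L0 miss [D]
4: W B0 → L0 miss wb→B3 [D]
5: W B0 → L0 hit [D]
6: W B2 → L2 miss [D]
7: R B5 → L2 miss wb→B2 [-]
8: R B0 → L0 hit [D]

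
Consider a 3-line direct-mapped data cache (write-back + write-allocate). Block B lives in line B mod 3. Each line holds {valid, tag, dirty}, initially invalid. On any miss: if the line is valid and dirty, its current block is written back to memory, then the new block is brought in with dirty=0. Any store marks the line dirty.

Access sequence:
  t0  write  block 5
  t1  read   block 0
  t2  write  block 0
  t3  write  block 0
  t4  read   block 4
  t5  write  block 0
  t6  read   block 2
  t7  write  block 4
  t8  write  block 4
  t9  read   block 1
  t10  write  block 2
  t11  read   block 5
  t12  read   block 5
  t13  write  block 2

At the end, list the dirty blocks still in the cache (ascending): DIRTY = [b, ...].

0: W B5 -> L2 miss  d=D]
1: R B0 -> L0 miss  d=-]
2: W B0 -> L0 hit  d=D]
3: W B0 -> L0 hit  d=D]
4: R B4 -> L1 miss  d=-]
5: W B0 -> L0 hit  d=D]
6: R B2 -> L2 miss wb->B5  d=-]
7: W B4 -> L1 hit  d=D]
8: W B4 -> L1 hit  d=D]
9: R B1 -> L1 miss wb->B4  d=-]
10: W B2 -> L2 hit  d=D]
11: R B5 -> L2 miss wb->B2  d=-]
12: R B5 -> L2 hit  d=-]
13: W B2 -> L2 miss  d=D]

DIRTY = [0, 2]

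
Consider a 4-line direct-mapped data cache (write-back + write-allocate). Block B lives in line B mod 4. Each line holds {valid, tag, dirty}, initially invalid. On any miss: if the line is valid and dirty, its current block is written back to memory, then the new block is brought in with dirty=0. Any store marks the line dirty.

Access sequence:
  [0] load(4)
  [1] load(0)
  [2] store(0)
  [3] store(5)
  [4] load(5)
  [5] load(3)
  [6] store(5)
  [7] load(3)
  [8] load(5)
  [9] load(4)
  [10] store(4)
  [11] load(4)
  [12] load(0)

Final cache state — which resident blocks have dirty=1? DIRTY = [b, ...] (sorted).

DIRTY = [5]

0: R B4 -> L0 miss  d=-]
1: R B0 -> L0 miss  d=-]
2: W B0 -> L0 hit  d=D]
3: W B5 -> L1 miss  d=D]
4: R B5 -> L1 hit  d=D]
5: R B3 -> L3 miss  d=-]
6: W B5 -> L1 hit  d=D]
7: R B3 -> L3 hit  d=-]
8: R B5 -> L1 hit  d=D]
9: R B4 -> L0 miss wb->B0  d=-]
10: W B4 -> L0 hit  d=D]
11: R B4 -> L0 hit  d=D]
12: R B0 -> L0 miss wb->B4  d=-]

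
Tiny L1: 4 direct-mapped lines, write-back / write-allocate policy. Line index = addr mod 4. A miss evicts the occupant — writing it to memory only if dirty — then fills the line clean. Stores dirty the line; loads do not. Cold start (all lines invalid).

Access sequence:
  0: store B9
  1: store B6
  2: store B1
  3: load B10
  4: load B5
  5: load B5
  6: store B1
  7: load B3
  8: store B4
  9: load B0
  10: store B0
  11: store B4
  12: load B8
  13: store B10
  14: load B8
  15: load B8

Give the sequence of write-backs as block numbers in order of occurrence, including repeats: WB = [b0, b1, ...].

0: W B9 → L1 miss [D]
1: W B6 → L2 miss [D]
2: W B1 → L1 miss wb→B9 [D]
3: R B10 → L2 miss wb→B6 [-]
4: R B5 → L1 miss wb→B1 [-]
5: R B5 → L1 hit [-]
6: W B1 → L1 miss [D]
7: R B3 → L3 miss [-]
8: W B4 → L0 miss [D]
9: R B0 → L0 miss wb→B4 [-]
10: W B0 → L0 hit [D]
11: W B4 → L0 miss wb→B0 [D]
12: R B8 → L0 miss wb→B4 [-]
13: W B10 → L2 hit [D]
14: R B8 → L0 hit [-]
15: R B8 → L0 hit [-]

WB = [9, 6, 1, 4, 0, 4]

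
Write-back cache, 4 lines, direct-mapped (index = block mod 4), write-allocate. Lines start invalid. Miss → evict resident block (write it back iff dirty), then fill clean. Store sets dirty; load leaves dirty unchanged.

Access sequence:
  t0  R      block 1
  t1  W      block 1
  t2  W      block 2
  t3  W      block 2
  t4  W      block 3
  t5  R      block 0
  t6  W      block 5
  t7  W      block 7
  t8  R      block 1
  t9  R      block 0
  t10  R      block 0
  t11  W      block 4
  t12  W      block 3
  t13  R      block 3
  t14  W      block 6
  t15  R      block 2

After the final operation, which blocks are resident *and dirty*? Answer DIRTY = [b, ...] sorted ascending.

0: R B1 -> L1 miss  d=-]
1: W B1 -> L1 hit  d=D]
2: W B2 -> L2 miss  d=D]
3: W B2 -> L2 hit  d=D]
4: W B3 -> L3 miss  d=D]
5: R B0 -> L0 miss  d=-]
6: W B5 -> L1 miss wb->B1  d=D]
7: W B7 -> L3 miss wb->B3  d=D]
8: R B1 -> L1 miss wb->B5  d=-]
9: R B0 -> L0 hit  d=-]
10: R B0 -> L0 hit  d=-]
11: W B4 -> L0 miss  d=D]
12: W B3 -> L3 miss wb->B7  d=D]
13: R B3 -> L3 hit  d=D]
14: W B6 -> L2 miss wb->B2  d=D]
15: R B2 -> L2 miss wb->B6  d=-]

DIRTY = [3, 4]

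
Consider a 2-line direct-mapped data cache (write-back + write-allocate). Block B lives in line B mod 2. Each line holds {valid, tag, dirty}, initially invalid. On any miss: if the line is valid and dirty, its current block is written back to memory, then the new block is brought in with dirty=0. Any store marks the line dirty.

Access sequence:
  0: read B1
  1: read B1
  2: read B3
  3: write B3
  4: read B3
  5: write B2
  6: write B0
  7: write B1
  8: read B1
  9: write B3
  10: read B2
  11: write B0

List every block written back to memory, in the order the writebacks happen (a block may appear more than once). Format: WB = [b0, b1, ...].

WB = [2, 3, 1, 0]

0: R B1 → L1 miss [-]
1: R B1 → L1 hit [-]
2: R B3 → L1 miss [-]
3: W B3 → L1 hit [D]
4: R B3 → L1 hit [D]
5: W B2 → L0 miss [D]
6: W B0 → L0 miss wb→B2 [D]
7: W B1 → L1 miss wb→B3 [D]
8: R B1 → L1 hit [D]
9: W B3 → L1 miss wb→B1 [D]
10: R B2 → L0 miss wb→B0 [-]
11: W B0 → L0 miss [D]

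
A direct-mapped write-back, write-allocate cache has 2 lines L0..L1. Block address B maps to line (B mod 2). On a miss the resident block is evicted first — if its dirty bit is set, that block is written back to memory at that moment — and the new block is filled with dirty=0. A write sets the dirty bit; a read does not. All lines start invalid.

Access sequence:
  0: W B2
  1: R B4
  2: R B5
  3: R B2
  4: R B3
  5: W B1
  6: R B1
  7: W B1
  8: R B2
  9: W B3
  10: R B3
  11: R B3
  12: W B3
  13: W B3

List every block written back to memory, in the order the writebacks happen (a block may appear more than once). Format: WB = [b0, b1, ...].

0: W B2 -> L0 miss  d=D]
1: R B4 -> L0 miss wb->B2  d=-]
2: R B5 -> L1 miss  d=-]
3: R B2 -> L0 miss  d=-]
4: R B3 -> L1 miss  d=-]
5: W B1 -> L1 miss  d=D]
6: R B1 -> L1 hit  d=D]
7: W B1 -> L1 hit  d=D]
8: R B2 -> L0 hit  d=-]
9: W B3 -> L1 miss wb->B1  d=D]
10: R B3 -> L1 hit  d=D]
11: R B3 -> L1 hit  d=D]
12: W B3 -> L1 hit  d=D]
13: W B3 -> L1 hit  d=D]

WB = [2, 1]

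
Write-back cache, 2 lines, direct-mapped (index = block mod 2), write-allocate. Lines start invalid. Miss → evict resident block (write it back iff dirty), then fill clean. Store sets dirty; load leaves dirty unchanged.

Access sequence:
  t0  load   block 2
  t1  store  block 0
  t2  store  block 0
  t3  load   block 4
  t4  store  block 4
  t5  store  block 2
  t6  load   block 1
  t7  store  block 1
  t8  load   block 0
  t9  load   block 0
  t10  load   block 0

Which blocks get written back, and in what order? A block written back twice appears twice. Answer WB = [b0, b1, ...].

WB = [0, 4, 2]

  0 | R B2 → L0 miss [-]
  1 | W B0 → L0 miss [D]
  2 | W B0 → L0 hit [D]
  3 | R B4 → L0 miss wb→B0 [-]
  4 | W B4 → L0 hit [D]
  5 | W B2 → L0 miss wb→B4 [D]
  6 | R B1 → L1 miss [-]
  7 | W B1 → L1 hit [D]
  8 | R B0 → L0 miss wb→B2 [-]
  9 | R B0 → L0 hit [-]
  10 | R B0 → L0 hit [-]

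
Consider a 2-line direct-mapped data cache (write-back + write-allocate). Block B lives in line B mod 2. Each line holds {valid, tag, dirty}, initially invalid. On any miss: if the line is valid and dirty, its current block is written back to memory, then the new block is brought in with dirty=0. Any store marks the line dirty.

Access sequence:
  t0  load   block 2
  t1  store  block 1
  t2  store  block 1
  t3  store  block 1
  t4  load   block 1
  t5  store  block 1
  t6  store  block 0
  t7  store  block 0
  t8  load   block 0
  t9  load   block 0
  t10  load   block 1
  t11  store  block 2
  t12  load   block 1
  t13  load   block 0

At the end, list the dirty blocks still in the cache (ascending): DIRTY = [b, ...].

DIRTY = [1]

  0 | R B2 → L0 miss [-]
  1 | W B1 → L1 miss [D]
  2 | W B1 → L1 hit [D]
  3 | W B1 → L1 hit [D]
  4 | R B1 → L1 hit [D]
  5 | W B1 → L1 hit [D]
  6 | W B0 → L0 miss [D]
  7 | W B0 → L0 hit [D]
  8 | R B0 → L0 hit [D]
  9 | R B0 → L0 hit [D]
  10 | R B1 → L1 hit [D]
  11 | W B2 → L0 miss wb→B0 [D]
  12 | R B1 → L1 hit [D]
  13 | R B0 → L0 miss wb→B2 [-]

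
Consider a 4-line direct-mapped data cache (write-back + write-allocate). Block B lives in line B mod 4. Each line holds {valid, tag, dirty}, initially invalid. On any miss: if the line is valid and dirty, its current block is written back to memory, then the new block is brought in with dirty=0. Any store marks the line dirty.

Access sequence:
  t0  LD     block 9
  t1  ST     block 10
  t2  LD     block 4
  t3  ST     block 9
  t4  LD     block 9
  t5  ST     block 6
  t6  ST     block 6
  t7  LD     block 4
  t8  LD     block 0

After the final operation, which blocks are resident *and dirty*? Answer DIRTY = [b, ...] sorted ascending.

DIRTY = [6, 9]

0: R B9 → L1 miss [-]
1: W B10 → L2 miss [D]
2: R B4 → L0 miss [-]
3: W B9 → L1 hit [D]
4: R B9 → L1 hit [D]
5: W B6 → L2 miss wb→B10 [D]
6: W B6 → L2 hit [D]
7: R B4 → L0 hit [-]
8: R B0 → L0 miss [-]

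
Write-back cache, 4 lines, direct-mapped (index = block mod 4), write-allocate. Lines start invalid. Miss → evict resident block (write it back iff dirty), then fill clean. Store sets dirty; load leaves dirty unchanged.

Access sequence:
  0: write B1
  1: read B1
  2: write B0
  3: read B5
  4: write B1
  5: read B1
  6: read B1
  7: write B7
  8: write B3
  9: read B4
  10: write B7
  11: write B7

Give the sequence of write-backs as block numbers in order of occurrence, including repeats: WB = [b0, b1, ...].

0: W B1 -> L1 miss  d=D]
1: R B1 -> L1 hit  d=D]
2: W B0 -> L0 miss  d=D]
3: R B5 -> L1 miss wb->B1  d=-]
4: W B1 -> L1 miss  d=D]
5: R B1 -> L1 hit  d=D]
6: R B1 -> L1 hit  d=D]
7: W B7 -> L3 miss  d=D]
8: W B3 -> L3 miss wb->B7  d=D]
9: R B4 -> L0 miss wb->B0  d=-]
10: W B7 -> L3 miss wb->B3  d=D]
11: W B7 -> L3 hit  d=D]

WB = [1, 7, 0, 3]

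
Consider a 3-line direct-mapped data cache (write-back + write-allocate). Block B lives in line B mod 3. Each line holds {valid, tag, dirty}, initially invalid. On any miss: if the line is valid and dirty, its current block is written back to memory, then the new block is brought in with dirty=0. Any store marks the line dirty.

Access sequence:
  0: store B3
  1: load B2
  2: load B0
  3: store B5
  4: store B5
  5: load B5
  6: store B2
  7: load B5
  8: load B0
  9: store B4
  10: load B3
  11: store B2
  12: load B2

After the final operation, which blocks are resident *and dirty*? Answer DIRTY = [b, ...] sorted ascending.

  0 | W B3 → L0 miss [D]
  1 | R B2 → L2 miss [-]
  2 | R B0 → L0 miss wb→B3 [-]
  3 | W B5 → L2 miss [D]
  4 | W B5 → L2 hit [D]
  5 | R B5 → L2 hit [D]
  6 | W B2 → L2 miss wb→B5 [D]
  7 | R B5 → L2 miss wb→B2 [-]
  8 | R B0 → L0 hit [-]
  9 | W B4 → L1 miss [D]
  10 | R B3 → L0 miss [-]
  11 | W B2 → L2 miss [D]
  12 | R B2 → L2 hit [D]

DIRTY = [2, 4]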